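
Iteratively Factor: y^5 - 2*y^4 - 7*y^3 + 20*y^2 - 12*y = (y - 1)*(y^4 - y^3 - 8*y^2 + 12*y) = (y - 2)*(y - 1)*(y^3 + y^2 - 6*y) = (y - 2)^2*(y - 1)*(y^2 + 3*y) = (y - 2)^2*(y - 1)*(y + 3)*(y)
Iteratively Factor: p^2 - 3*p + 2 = (p - 2)*(p - 1)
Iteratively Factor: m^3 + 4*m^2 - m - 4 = (m - 1)*(m^2 + 5*m + 4) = (m - 1)*(m + 4)*(m + 1)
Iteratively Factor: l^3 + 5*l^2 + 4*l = (l + 1)*(l^2 + 4*l) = (l + 1)*(l + 4)*(l)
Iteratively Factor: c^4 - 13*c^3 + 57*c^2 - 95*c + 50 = (c - 2)*(c^3 - 11*c^2 + 35*c - 25) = (c - 2)*(c - 1)*(c^2 - 10*c + 25) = (c - 5)*(c - 2)*(c - 1)*(c - 5)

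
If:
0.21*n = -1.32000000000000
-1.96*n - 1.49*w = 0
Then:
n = -6.29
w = 8.27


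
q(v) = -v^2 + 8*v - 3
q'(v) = 8 - 2*v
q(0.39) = -0.03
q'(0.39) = 7.22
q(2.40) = 10.44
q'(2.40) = 3.20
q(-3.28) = -40.00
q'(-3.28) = 14.56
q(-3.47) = -42.80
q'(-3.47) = 14.94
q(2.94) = 11.88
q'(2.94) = 2.12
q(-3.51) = -43.40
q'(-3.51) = 15.02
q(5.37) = 11.12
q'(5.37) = -2.74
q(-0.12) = -3.97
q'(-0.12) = 8.24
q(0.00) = -3.00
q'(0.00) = 8.00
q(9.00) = -12.00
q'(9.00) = -10.00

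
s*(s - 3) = s^2 - 3*s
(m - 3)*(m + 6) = m^2 + 3*m - 18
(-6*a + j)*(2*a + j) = -12*a^2 - 4*a*j + j^2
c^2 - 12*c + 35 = (c - 7)*(c - 5)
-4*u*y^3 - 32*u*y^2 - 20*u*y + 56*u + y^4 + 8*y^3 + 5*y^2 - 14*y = (-4*u + y)*(y - 1)*(y + 2)*(y + 7)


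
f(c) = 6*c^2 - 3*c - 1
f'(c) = 12*c - 3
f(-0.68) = 3.81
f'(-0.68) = -11.16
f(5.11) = 140.34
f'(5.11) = 58.32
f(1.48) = 7.70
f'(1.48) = 14.76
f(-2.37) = 39.81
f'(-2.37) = -31.44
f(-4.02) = 108.02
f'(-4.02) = -51.24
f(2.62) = 32.33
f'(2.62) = 28.44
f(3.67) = 68.80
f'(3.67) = 41.04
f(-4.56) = 137.44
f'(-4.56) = -57.72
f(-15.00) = 1394.00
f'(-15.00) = -183.00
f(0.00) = -1.00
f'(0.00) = -3.00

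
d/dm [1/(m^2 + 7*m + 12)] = (-2*m - 7)/(m^2 + 7*m + 12)^2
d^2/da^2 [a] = 0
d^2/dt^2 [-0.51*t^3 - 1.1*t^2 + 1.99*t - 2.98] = -3.06*t - 2.2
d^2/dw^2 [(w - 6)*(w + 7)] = 2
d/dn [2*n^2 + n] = 4*n + 1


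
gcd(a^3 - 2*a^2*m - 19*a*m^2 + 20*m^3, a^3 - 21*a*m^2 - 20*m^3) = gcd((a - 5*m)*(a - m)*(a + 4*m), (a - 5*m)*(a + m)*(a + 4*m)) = a^2 - a*m - 20*m^2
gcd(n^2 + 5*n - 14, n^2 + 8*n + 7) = n + 7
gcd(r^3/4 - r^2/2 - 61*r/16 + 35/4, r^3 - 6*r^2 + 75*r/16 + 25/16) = 1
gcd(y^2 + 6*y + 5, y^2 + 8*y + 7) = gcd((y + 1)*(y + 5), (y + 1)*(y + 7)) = y + 1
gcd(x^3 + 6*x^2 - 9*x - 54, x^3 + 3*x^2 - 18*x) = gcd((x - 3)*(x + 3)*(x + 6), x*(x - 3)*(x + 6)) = x^2 + 3*x - 18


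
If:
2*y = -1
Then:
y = -1/2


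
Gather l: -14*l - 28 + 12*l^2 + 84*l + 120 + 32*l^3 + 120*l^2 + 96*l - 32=32*l^3 + 132*l^2 + 166*l + 60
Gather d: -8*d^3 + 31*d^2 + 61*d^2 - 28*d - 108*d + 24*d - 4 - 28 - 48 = -8*d^3 + 92*d^2 - 112*d - 80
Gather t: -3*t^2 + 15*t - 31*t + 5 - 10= -3*t^2 - 16*t - 5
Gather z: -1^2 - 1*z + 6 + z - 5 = 0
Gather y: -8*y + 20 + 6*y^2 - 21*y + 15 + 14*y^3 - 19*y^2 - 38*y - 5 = 14*y^3 - 13*y^2 - 67*y + 30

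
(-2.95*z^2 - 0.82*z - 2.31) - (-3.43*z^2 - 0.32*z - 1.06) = 0.48*z^2 - 0.5*z - 1.25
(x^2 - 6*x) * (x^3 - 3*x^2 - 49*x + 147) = x^5 - 9*x^4 - 31*x^3 + 441*x^2 - 882*x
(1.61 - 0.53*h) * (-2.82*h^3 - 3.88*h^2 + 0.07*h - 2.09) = 1.4946*h^4 - 2.4838*h^3 - 6.2839*h^2 + 1.2204*h - 3.3649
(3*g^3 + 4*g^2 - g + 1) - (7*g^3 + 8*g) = -4*g^3 + 4*g^2 - 9*g + 1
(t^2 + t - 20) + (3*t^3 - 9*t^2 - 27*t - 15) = 3*t^3 - 8*t^2 - 26*t - 35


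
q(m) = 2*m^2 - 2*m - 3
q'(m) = 4*m - 2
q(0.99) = -3.02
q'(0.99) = 1.96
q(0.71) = -3.41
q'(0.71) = 0.84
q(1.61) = -1.04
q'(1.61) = 4.44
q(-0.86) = 0.20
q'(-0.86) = -5.44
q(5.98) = 56.56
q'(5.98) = 21.92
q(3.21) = 11.19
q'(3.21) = 10.84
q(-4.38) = 44.13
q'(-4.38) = -19.52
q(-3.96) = 36.28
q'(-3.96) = -17.84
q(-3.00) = 21.00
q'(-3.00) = -14.00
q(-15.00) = 477.00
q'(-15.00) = -62.00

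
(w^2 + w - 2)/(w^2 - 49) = (w^2 + w - 2)/(w^2 - 49)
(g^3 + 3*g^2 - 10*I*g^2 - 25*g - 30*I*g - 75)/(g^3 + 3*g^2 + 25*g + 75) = (g - 5*I)/(g + 5*I)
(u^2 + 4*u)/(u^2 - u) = (u + 4)/(u - 1)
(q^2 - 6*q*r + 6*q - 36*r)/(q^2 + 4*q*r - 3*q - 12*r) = (q^2 - 6*q*r + 6*q - 36*r)/(q^2 + 4*q*r - 3*q - 12*r)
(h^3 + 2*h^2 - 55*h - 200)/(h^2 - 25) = (h^2 - 3*h - 40)/(h - 5)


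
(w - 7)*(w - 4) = w^2 - 11*w + 28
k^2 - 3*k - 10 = (k - 5)*(k + 2)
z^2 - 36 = (z - 6)*(z + 6)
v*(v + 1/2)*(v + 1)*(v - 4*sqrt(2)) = v^4 - 4*sqrt(2)*v^3 + 3*v^3/2 - 6*sqrt(2)*v^2 + v^2/2 - 2*sqrt(2)*v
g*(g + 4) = g^2 + 4*g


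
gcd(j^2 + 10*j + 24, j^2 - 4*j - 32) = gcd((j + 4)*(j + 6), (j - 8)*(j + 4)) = j + 4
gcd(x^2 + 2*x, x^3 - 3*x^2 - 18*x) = x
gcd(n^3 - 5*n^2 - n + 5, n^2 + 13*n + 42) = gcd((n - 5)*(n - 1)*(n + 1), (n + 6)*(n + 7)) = 1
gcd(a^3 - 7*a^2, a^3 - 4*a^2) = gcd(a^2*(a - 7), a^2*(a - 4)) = a^2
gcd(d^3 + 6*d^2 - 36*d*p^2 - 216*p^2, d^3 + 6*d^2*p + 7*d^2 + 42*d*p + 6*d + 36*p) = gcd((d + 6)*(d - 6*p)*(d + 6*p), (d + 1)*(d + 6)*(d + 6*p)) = d^2 + 6*d*p + 6*d + 36*p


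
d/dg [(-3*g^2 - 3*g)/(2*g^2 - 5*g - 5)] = 3*(7*g^2 + 10*g + 5)/(4*g^4 - 20*g^3 + 5*g^2 + 50*g + 25)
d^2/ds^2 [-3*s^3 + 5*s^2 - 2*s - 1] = 10 - 18*s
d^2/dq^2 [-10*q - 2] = 0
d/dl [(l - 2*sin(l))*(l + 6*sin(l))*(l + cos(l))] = -(l - 2*sin(l))*(l + 6*sin(l))*(sin(l) - 1) + (l - 2*sin(l))*(l + cos(l))*(6*cos(l) + 1) - (l + 6*sin(l))*(l + cos(l))*(2*cos(l) - 1)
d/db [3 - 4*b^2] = -8*b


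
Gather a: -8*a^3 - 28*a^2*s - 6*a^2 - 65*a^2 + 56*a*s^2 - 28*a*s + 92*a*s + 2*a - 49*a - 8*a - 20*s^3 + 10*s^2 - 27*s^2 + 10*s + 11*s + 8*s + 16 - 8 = -8*a^3 + a^2*(-28*s - 71) + a*(56*s^2 + 64*s - 55) - 20*s^3 - 17*s^2 + 29*s + 8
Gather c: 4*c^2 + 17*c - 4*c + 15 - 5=4*c^2 + 13*c + 10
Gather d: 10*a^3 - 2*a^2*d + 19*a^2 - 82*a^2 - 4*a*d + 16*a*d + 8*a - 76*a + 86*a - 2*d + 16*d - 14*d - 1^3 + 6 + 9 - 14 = 10*a^3 - 63*a^2 + 18*a + d*(-2*a^2 + 12*a)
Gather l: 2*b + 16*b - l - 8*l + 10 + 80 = 18*b - 9*l + 90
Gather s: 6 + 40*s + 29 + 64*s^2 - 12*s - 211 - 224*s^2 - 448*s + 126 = -160*s^2 - 420*s - 50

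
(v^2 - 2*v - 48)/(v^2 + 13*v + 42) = (v - 8)/(v + 7)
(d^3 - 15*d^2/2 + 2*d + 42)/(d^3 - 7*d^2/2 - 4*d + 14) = (d - 6)/(d - 2)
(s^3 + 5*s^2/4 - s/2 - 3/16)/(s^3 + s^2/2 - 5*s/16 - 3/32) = 2*(2*s + 3)/(4*s + 3)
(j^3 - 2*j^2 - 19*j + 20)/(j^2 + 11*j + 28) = (j^2 - 6*j + 5)/(j + 7)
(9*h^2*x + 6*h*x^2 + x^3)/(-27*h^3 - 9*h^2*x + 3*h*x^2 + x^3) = x/(-3*h + x)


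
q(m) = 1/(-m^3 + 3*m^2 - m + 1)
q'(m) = (3*m^2 - 6*m + 1)/(-m^3 + 3*m^2 - m + 1)^2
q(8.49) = -0.00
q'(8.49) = 0.00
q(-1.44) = 0.09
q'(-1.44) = 0.12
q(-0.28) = 0.65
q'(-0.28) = 1.23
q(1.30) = 0.39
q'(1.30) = -0.26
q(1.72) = 0.33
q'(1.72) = -0.05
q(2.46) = 0.55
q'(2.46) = 1.34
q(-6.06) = 0.00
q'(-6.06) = 0.00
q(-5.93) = 0.00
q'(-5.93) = 0.00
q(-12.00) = 0.00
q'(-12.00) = 0.00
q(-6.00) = 0.00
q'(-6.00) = 0.00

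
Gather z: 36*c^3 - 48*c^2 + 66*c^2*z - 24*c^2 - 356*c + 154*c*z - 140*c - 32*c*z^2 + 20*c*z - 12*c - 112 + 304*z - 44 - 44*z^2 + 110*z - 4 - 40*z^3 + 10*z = 36*c^3 - 72*c^2 - 508*c - 40*z^3 + z^2*(-32*c - 44) + z*(66*c^2 + 174*c + 424) - 160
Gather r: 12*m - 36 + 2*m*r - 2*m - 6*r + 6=10*m + r*(2*m - 6) - 30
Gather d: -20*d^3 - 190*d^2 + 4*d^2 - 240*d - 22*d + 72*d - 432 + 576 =-20*d^3 - 186*d^2 - 190*d + 144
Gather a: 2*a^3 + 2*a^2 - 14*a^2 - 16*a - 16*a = 2*a^3 - 12*a^2 - 32*a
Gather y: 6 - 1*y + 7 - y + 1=14 - 2*y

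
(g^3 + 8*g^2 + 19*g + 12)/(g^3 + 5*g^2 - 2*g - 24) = (g + 1)/(g - 2)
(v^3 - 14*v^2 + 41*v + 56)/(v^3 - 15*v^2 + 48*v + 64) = (v - 7)/(v - 8)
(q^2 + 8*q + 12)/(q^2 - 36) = (q + 2)/(q - 6)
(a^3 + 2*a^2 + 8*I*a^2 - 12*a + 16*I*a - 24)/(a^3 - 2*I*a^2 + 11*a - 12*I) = (a^3 + a^2*(2 + 8*I) + a*(-12 + 16*I) - 24)/(a^3 - 2*I*a^2 + 11*a - 12*I)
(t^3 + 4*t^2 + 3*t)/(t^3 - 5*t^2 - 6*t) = (t + 3)/(t - 6)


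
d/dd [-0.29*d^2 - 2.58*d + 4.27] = -0.58*d - 2.58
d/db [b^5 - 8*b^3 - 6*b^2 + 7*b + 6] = 5*b^4 - 24*b^2 - 12*b + 7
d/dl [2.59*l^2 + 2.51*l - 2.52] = 5.18*l + 2.51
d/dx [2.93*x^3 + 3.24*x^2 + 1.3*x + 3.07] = 8.79*x^2 + 6.48*x + 1.3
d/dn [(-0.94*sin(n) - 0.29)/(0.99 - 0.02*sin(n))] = -0.9364*cos(n)/(0.02*sin(n) - 0.99)^2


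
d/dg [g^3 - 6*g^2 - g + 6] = 3*g^2 - 12*g - 1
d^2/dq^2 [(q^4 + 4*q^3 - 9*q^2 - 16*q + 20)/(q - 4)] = 2*(3*q^4 - 28*q^3 + 48*q^2 + 192*q - 188)/(q^3 - 12*q^2 + 48*q - 64)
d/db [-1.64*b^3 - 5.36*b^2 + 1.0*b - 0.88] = -4.92*b^2 - 10.72*b + 1.0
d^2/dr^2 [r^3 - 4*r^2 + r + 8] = 6*r - 8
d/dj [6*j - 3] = 6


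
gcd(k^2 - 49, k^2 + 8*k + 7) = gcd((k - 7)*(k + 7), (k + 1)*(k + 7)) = k + 7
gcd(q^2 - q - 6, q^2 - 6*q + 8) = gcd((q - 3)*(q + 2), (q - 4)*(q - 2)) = 1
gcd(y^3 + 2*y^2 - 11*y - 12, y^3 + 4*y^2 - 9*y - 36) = y^2 + y - 12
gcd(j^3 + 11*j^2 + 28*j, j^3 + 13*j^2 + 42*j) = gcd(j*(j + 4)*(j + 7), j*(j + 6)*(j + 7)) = j^2 + 7*j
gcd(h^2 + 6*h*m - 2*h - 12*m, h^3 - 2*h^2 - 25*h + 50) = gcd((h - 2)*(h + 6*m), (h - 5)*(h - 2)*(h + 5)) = h - 2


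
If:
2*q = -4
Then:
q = -2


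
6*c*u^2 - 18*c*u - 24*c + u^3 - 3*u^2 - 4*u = (6*c + u)*(u - 4)*(u + 1)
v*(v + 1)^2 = v^3 + 2*v^2 + v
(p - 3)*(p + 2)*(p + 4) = p^3 + 3*p^2 - 10*p - 24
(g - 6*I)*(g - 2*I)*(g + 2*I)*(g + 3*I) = g^4 - 3*I*g^3 + 22*g^2 - 12*I*g + 72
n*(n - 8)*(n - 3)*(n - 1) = n^4 - 12*n^3 + 35*n^2 - 24*n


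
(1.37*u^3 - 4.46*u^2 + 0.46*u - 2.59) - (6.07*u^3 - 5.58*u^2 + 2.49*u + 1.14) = -4.7*u^3 + 1.12*u^2 - 2.03*u - 3.73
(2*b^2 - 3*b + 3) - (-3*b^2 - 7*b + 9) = 5*b^2 + 4*b - 6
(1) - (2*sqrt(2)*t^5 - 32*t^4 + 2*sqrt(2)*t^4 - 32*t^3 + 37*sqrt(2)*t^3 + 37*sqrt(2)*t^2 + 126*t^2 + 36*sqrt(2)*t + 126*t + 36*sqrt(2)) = -2*sqrt(2)*t^5 - 2*sqrt(2)*t^4 + 32*t^4 - 37*sqrt(2)*t^3 + 32*t^3 - 126*t^2 - 37*sqrt(2)*t^2 - 126*t - 36*sqrt(2)*t - 36*sqrt(2) + 1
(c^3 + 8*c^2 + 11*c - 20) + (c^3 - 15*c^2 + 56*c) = 2*c^3 - 7*c^2 + 67*c - 20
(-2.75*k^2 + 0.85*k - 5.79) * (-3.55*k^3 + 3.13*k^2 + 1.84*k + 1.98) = 9.7625*k^5 - 11.625*k^4 + 18.155*k^3 - 22.0037*k^2 - 8.9706*k - 11.4642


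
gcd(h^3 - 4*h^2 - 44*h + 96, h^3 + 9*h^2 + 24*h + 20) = 1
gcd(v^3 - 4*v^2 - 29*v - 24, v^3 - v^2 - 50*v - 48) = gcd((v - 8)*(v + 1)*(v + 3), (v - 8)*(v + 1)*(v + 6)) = v^2 - 7*v - 8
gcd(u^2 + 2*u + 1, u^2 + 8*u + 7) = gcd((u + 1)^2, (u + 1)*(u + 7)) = u + 1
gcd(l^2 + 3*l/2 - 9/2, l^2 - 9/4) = l - 3/2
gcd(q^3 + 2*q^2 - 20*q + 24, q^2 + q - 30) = q + 6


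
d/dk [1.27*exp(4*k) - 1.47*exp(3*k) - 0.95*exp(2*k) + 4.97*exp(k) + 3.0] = (5.08*exp(3*k) - 4.41*exp(2*k) - 1.9*exp(k) + 4.97)*exp(k)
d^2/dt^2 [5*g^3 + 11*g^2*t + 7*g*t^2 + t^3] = 14*g + 6*t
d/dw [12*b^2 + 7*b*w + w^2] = 7*b + 2*w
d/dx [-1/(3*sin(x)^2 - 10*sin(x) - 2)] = 2*(3*sin(x) - 5)*cos(x)/(-3*sin(x)^2 + 10*sin(x) + 2)^2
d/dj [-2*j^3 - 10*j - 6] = -6*j^2 - 10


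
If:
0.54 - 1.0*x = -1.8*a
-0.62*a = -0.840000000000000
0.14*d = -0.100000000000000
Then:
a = 1.35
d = -0.71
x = 2.98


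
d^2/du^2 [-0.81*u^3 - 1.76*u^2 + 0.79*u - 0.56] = -4.86*u - 3.52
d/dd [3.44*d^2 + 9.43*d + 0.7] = 6.88*d + 9.43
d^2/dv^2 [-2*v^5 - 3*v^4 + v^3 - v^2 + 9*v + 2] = -40*v^3 - 36*v^2 + 6*v - 2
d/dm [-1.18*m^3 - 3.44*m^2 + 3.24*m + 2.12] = -3.54*m^2 - 6.88*m + 3.24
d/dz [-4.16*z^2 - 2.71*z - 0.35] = -8.32*z - 2.71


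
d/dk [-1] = 0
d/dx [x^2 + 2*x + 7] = 2*x + 2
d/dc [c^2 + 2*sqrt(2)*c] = 2*c + 2*sqrt(2)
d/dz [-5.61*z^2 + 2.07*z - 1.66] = 2.07 - 11.22*z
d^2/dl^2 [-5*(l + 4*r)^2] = -10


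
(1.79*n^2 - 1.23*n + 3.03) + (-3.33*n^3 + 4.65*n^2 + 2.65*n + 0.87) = -3.33*n^3 + 6.44*n^2 + 1.42*n + 3.9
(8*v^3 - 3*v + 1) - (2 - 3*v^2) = 8*v^3 + 3*v^2 - 3*v - 1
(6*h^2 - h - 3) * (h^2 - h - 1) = 6*h^4 - 7*h^3 - 8*h^2 + 4*h + 3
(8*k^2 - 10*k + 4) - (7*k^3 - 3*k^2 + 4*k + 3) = -7*k^3 + 11*k^2 - 14*k + 1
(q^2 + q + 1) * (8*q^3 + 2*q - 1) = 8*q^5 + 8*q^4 + 10*q^3 + q^2 + q - 1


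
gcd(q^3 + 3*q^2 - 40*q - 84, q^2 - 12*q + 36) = q - 6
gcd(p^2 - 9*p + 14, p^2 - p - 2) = p - 2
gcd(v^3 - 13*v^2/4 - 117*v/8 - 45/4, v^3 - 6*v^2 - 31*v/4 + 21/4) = v + 3/2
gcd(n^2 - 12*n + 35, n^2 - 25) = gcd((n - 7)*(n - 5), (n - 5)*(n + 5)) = n - 5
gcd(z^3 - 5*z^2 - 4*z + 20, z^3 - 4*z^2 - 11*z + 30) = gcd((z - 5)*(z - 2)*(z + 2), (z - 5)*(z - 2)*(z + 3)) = z^2 - 7*z + 10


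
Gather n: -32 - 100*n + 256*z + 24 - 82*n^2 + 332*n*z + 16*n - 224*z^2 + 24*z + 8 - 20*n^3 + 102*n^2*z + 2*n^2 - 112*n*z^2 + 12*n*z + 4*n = -20*n^3 + n^2*(102*z - 80) + n*(-112*z^2 + 344*z - 80) - 224*z^2 + 280*z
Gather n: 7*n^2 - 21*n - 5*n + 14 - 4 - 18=7*n^2 - 26*n - 8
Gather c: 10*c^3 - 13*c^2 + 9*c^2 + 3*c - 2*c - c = 10*c^3 - 4*c^2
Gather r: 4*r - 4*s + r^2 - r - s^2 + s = r^2 + 3*r - s^2 - 3*s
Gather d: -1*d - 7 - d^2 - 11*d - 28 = -d^2 - 12*d - 35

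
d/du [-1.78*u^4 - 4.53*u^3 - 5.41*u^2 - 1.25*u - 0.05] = -7.12*u^3 - 13.59*u^2 - 10.82*u - 1.25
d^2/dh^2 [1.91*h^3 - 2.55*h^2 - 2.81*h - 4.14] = 11.46*h - 5.1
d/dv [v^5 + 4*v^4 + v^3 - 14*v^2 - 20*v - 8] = 5*v^4 + 16*v^3 + 3*v^2 - 28*v - 20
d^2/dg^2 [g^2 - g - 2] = 2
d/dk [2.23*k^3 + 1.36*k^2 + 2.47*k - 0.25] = 6.69*k^2 + 2.72*k + 2.47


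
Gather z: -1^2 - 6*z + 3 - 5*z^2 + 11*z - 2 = -5*z^2 + 5*z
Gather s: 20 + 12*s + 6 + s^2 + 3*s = s^2 + 15*s + 26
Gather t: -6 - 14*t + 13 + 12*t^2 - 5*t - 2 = 12*t^2 - 19*t + 5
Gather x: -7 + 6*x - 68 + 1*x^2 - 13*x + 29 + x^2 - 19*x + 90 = 2*x^2 - 26*x + 44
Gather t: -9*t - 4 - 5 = -9*t - 9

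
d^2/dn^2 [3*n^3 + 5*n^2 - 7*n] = 18*n + 10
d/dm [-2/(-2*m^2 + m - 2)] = 2*(1 - 4*m)/(2*m^2 - m + 2)^2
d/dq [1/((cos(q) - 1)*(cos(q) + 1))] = 2*cos(q)/sin(q)^3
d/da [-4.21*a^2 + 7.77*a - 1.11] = 7.77 - 8.42*a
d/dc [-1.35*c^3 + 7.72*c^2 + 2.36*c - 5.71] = -4.05*c^2 + 15.44*c + 2.36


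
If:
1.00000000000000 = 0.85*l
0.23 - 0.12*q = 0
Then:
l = 1.18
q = 1.92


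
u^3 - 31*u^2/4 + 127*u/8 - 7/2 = (u - 4)*(u - 7/2)*(u - 1/4)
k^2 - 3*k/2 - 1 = (k - 2)*(k + 1/2)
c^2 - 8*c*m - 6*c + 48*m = (c - 6)*(c - 8*m)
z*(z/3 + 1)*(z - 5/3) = z^3/3 + 4*z^2/9 - 5*z/3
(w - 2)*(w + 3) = w^2 + w - 6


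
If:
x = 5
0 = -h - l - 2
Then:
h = -l - 2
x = 5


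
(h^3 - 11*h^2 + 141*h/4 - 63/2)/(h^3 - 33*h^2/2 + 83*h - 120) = (4*h^2 - 20*h + 21)/(2*(2*h^2 - 21*h + 40))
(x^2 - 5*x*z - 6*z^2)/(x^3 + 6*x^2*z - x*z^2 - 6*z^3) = (x - 6*z)/(x^2 + 5*x*z - 6*z^2)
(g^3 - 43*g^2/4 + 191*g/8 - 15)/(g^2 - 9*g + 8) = (8*g^2 - 22*g + 15)/(8*(g - 1))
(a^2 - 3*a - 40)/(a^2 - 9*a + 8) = (a + 5)/(a - 1)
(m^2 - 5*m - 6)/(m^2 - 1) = (m - 6)/(m - 1)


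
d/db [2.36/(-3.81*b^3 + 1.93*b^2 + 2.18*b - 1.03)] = (26.9748*b^2 - 9.1096*b - 5.1448)/(3.81*b^3 - 1.93*b^2 - 2.18*b + 1.03)^2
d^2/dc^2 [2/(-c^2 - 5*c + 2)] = 4*(c^2 + 5*c - (2*c + 5)^2 - 2)/(c^2 + 5*c - 2)^3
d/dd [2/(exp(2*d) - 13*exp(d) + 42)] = (26 - 4*exp(d))*exp(d)/(exp(2*d) - 13*exp(d) + 42)^2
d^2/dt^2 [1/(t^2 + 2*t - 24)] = 2*(-t^2 - 2*t + 4*(t + 1)^2 + 24)/(t^2 + 2*t - 24)^3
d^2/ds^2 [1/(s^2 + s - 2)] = 2*(-s^2 - s + (2*s + 1)^2 + 2)/(s^2 + s - 2)^3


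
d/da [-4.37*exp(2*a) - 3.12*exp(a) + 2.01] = (-8.74*exp(a) - 3.12)*exp(a)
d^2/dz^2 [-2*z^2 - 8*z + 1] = -4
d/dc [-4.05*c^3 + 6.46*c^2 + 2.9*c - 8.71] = -12.15*c^2 + 12.92*c + 2.9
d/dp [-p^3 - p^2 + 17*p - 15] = -3*p^2 - 2*p + 17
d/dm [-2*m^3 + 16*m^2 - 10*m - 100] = -6*m^2 + 32*m - 10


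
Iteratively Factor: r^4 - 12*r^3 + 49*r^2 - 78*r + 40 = (r - 1)*(r^3 - 11*r^2 + 38*r - 40) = (r - 4)*(r - 1)*(r^2 - 7*r + 10) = (r - 5)*(r - 4)*(r - 1)*(r - 2)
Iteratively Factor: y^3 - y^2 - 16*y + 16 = (y + 4)*(y^2 - 5*y + 4) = (y - 4)*(y + 4)*(y - 1)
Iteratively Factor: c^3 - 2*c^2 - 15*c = (c)*(c^2 - 2*c - 15) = c*(c - 5)*(c + 3)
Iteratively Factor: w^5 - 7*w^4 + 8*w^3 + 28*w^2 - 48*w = (w + 2)*(w^4 - 9*w^3 + 26*w^2 - 24*w) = (w - 2)*(w + 2)*(w^3 - 7*w^2 + 12*w) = (w - 3)*(w - 2)*(w + 2)*(w^2 - 4*w) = (w - 4)*(w - 3)*(w - 2)*(w + 2)*(w)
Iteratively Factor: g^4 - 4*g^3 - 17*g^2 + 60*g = (g - 3)*(g^3 - g^2 - 20*g) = g*(g - 3)*(g^2 - g - 20) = g*(g - 5)*(g - 3)*(g + 4)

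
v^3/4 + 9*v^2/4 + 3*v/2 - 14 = (v/4 + 1)*(v - 2)*(v + 7)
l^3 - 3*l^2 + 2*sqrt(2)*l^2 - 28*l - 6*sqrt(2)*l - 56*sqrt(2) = (l - 7)*(l + 4)*(l + 2*sqrt(2))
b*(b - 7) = b^2 - 7*b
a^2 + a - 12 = (a - 3)*(a + 4)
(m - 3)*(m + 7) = m^2 + 4*m - 21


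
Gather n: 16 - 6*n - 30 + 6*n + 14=0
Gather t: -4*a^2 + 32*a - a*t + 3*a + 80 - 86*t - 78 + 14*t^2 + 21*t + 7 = -4*a^2 + 35*a + 14*t^2 + t*(-a - 65) + 9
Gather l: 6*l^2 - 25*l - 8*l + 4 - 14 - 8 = 6*l^2 - 33*l - 18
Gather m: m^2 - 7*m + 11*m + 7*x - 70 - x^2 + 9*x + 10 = m^2 + 4*m - x^2 + 16*x - 60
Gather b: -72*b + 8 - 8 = -72*b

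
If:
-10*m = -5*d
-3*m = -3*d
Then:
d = 0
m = 0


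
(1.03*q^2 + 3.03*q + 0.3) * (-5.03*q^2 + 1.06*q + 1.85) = -5.1809*q^4 - 14.1491*q^3 + 3.6083*q^2 + 5.9235*q + 0.555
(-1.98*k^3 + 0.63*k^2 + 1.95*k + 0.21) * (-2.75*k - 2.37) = 5.445*k^4 + 2.9601*k^3 - 6.8556*k^2 - 5.199*k - 0.4977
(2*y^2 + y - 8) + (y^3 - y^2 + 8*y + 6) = y^3 + y^2 + 9*y - 2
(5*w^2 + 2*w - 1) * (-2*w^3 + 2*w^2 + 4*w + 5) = -10*w^5 + 6*w^4 + 26*w^3 + 31*w^2 + 6*w - 5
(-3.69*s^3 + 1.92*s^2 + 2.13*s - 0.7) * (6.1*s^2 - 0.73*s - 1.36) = -22.509*s^5 + 14.4057*s^4 + 16.6098*s^3 - 8.4361*s^2 - 2.3858*s + 0.952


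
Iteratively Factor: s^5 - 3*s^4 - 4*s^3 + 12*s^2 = (s)*(s^4 - 3*s^3 - 4*s^2 + 12*s) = s^2*(s^3 - 3*s^2 - 4*s + 12) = s^2*(s - 3)*(s^2 - 4) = s^2*(s - 3)*(s - 2)*(s + 2)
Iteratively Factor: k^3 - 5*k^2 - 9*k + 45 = (k - 5)*(k^2 - 9) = (k - 5)*(k - 3)*(k + 3)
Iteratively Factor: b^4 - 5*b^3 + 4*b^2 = (b - 1)*(b^3 - 4*b^2) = (b - 4)*(b - 1)*(b^2) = b*(b - 4)*(b - 1)*(b)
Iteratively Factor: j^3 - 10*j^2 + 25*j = (j)*(j^2 - 10*j + 25) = j*(j - 5)*(j - 5)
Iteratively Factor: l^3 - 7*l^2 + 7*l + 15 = (l - 5)*(l^2 - 2*l - 3) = (l - 5)*(l - 3)*(l + 1)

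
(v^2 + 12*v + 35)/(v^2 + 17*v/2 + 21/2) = 2*(v + 5)/(2*v + 3)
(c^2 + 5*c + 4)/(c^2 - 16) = (c + 1)/(c - 4)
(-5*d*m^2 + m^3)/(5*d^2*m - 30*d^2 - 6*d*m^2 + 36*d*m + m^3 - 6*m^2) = -m^2/(d*m - 6*d - m^2 + 6*m)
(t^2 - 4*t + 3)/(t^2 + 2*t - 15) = (t - 1)/(t + 5)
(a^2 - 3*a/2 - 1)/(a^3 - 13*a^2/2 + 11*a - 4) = (2*a + 1)/(2*a^2 - 9*a + 4)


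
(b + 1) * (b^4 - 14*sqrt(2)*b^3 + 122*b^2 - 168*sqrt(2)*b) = b^5 - 14*sqrt(2)*b^4 + b^4 - 14*sqrt(2)*b^3 + 122*b^3 - 168*sqrt(2)*b^2 + 122*b^2 - 168*sqrt(2)*b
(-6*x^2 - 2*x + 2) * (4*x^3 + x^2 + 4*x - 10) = -24*x^5 - 14*x^4 - 18*x^3 + 54*x^2 + 28*x - 20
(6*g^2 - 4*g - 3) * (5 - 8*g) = -48*g^3 + 62*g^2 + 4*g - 15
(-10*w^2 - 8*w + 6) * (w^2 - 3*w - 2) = -10*w^4 + 22*w^3 + 50*w^2 - 2*w - 12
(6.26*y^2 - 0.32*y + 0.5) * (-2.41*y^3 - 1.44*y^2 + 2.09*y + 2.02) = -15.0866*y^5 - 8.2432*y^4 + 12.3392*y^3 + 11.2564*y^2 + 0.3986*y + 1.01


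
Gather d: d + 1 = d + 1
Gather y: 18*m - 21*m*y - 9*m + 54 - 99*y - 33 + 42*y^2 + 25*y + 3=9*m + 42*y^2 + y*(-21*m - 74) + 24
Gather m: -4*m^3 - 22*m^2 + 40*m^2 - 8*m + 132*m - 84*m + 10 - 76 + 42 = -4*m^3 + 18*m^2 + 40*m - 24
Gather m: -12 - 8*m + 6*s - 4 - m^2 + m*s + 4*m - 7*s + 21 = -m^2 + m*(s - 4) - s + 5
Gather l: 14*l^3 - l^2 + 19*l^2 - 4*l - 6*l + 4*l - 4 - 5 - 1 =14*l^3 + 18*l^2 - 6*l - 10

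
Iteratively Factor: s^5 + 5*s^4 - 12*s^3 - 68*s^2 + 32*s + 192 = (s + 2)*(s^4 + 3*s^3 - 18*s^2 - 32*s + 96) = (s - 3)*(s + 2)*(s^3 + 6*s^2 - 32) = (s - 3)*(s + 2)*(s + 4)*(s^2 + 2*s - 8) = (s - 3)*(s - 2)*(s + 2)*(s + 4)*(s + 4)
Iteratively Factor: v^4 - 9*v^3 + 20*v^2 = (v)*(v^3 - 9*v^2 + 20*v) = v^2*(v^2 - 9*v + 20) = v^2*(v - 4)*(v - 5)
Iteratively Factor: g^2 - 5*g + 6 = (g - 3)*(g - 2)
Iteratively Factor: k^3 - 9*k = (k - 3)*(k^2 + 3*k) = (k - 3)*(k + 3)*(k)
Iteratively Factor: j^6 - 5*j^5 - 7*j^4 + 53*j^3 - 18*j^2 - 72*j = (j)*(j^5 - 5*j^4 - 7*j^3 + 53*j^2 - 18*j - 72) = j*(j + 1)*(j^4 - 6*j^3 - j^2 + 54*j - 72) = j*(j - 2)*(j + 1)*(j^3 - 4*j^2 - 9*j + 36) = j*(j - 2)*(j + 1)*(j + 3)*(j^2 - 7*j + 12) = j*(j - 3)*(j - 2)*(j + 1)*(j + 3)*(j - 4)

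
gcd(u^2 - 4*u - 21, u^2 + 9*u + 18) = u + 3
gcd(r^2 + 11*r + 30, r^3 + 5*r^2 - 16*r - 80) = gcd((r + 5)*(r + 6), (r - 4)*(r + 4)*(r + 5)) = r + 5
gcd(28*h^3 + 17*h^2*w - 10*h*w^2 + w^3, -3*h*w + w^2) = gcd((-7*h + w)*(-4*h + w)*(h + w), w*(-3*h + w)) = 1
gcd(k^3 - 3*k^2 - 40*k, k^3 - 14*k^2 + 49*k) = k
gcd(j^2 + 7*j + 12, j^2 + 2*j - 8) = j + 4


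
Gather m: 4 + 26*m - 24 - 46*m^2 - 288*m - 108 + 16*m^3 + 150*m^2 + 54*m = 16*m^3 + 104*m^2 - 208*m - 128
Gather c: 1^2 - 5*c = 1 - 5*c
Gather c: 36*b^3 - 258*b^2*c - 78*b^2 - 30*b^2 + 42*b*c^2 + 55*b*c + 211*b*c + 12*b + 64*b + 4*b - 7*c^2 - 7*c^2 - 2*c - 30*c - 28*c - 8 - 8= 36*b^3 - 108*b^2 + 80*b + c^2*(42*b - 14) + c*(-258*b^2 + 266*b - 60) - 16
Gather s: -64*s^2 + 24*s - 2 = -64*s^2 + 24*s - 2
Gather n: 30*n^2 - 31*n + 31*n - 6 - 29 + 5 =30*n^2 - 30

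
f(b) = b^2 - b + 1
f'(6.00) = 11.00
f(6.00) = 31.00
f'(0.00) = -1.00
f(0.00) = 1.00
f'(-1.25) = -3.50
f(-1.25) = 3.81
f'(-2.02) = -5.04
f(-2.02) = 7.10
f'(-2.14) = -5.28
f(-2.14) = 7.72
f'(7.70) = 14.40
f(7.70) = 52.59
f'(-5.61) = -12.22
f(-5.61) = 38.08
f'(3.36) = 5.72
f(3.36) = 8.93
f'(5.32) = 9.64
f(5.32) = 23.98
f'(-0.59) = -2.18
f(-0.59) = 1.94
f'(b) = 2*b - 1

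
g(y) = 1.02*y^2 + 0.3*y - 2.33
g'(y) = 2.04*y + 0.3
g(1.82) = 1.59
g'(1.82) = 4.01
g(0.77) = -1.49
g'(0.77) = 1.87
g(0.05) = -2.31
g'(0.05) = 0.40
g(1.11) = -0.74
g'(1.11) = 2.56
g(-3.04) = 6.18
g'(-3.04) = -5.90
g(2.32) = 3.86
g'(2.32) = 5.03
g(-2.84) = 5.04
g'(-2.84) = -5.49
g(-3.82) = 11.41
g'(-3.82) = -7.49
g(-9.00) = 77.59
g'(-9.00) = -18.06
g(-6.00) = 32.59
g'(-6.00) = -11.94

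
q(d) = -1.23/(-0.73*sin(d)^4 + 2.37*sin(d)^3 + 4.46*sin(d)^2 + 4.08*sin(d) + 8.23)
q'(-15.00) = -0.04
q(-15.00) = -0.18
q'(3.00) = -0.08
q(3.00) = -0.14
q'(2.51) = -0.07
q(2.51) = -0.10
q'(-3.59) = -0.08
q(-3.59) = -0.11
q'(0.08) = 0.08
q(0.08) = -0.14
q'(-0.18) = 0.06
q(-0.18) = -0.16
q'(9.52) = -0.07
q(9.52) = -0.16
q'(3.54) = -0.04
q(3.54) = -0.17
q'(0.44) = 0.08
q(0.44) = -0.11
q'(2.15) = -0.04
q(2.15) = -0.08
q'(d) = -1.23*(2.92*sin(d)^3*cos(d) - 7.11*sin(d)^2*cos(d) - 8.92*sin(d)*cos(d) - 4.08*cos(d))/(-0.73*sin(d)^4 + 2.37*sin(d)^3 + 4.46*sin(d)^2 + 4.08*sin(d) + 8.23)^2 = (-3.5916*sin(d)^3 + 8.7453*sin(d)^2 + 10.9716*sin(d) + 5.0184)*cos(d)/(-0.73*sin(d)^4 + 2.37*sin(d)^3 + 4.46*sin(d)^2 + 4.08*sin(d) + 8.23)^2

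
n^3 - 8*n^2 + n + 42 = (n - 7)*(n - 3)*(n + 2)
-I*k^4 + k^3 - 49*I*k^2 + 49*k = k*(k - 7*I)*(k + 7*I)*(-I*k + 1)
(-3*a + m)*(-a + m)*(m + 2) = 3*a^2*m + 6*a^2 - 4*a*m^2 - 8*a*m + m^3 + 2*m^2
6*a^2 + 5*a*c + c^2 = (2*a + c)*(3*a + c)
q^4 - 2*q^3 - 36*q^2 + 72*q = q*(q - 6)*(q - 2)*(q + 6)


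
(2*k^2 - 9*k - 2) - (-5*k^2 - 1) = 7*k^2 - 9*k - 1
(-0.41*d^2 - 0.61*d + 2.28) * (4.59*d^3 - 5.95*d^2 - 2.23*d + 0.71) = -1.8819*d^5 - 0.3604*d^4 + 15.009*d^3 - 12.4968*d^2 - 5.5175*d + 1.6188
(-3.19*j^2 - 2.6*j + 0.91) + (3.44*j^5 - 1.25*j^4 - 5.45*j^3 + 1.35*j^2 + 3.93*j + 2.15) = 3.44*j^5 - 1.25*j^4 - 5.45*j^3 - 1.84*j^2 + 1.33*j + 3.06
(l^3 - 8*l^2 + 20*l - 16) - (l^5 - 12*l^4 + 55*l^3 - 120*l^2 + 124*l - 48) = -l^5 + 12*l^4 - 54*l^3 + 112*l^2 - 104*l + 32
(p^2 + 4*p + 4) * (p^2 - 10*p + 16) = p^4 - 6*p^3 - 20*p^2 + 24*p + 64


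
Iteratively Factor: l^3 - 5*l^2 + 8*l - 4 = (l - 2)*(l^2 - 3*l + 2) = (l - 2)*(l - 1)*(l - 2)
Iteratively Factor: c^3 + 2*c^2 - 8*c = (c)*(c^2 + 2*c - 8) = c*(c - 2)*(c + 4)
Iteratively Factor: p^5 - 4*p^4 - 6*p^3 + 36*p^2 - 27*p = (p)*(p^4 - 4*p^3 - 6*p^2 + 36*p - 27) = p*(p + 3)*(p^3 - 7*p^2 + 15*p - 9) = p*(p - 3)*(p + 3)*(p^2 - 4*p + 3) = p*(p - 3)*(p - 1)*(p + 3)*(p - 3)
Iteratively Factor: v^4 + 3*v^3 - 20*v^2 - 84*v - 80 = (v + 4)*(v^3 - v^2 - 16*v - 20) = (v + 2)*(v + 4)*(v^2 - 3*v - 10) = (v + 2)^2*(v + 4)*(v - 5)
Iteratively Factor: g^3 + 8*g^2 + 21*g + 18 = (g + 3)*(g^2 + 5*g + 6) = (g + 3)^2*(g + 2)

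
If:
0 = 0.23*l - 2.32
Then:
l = 10.09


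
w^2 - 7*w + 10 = (w - 5)*(w - 2)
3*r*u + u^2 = u*(3*r + u)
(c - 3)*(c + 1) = c^2 - 2*c - 3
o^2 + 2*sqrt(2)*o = o*(o + 2*sqrt(2))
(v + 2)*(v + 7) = v^2 + 9*v + 14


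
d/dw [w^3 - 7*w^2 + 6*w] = 3*w^2 - 14*w + 6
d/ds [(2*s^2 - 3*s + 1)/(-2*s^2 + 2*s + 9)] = (-2*s^2 + 40*s - 29)/(4*s^4 - 8*s^3 - 32*s^2 + 36*s + 81)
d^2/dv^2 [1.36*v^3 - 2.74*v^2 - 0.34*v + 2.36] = 8.16*v - 5.48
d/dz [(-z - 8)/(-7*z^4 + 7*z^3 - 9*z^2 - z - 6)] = (7*z^4 - 7*z^3 + 9*z^2 + z - (z + 8)*(28*z^3 - 21*z^2 + 18*z + 1) + 6)/(7*z^4 - 7*z^3 + 9*z^2 + z + 6)^2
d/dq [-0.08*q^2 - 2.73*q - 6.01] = -0.16*q - 2.73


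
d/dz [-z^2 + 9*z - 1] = 9 - 2*z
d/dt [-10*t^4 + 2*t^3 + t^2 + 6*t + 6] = -40*t^3 + 6*t^2 + 2*t + 6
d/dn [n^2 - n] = 2*n - 1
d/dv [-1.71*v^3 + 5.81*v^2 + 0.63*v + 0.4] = -5.13*v^2 + 11.62*v + 0.63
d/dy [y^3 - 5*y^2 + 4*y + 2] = 3*y^2 - 10*y + 4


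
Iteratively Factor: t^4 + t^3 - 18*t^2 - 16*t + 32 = (t + 4)*(t^3 - 3*t^2 - 6*t + 8) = (t - 4)*(t + 4)*(t^2 + t - 2) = (t - 4)*(t - 1)*(t + 4)*(t + 2)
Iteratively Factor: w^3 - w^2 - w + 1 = (w - 1)*(w^2 - 1) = (w - 1)^2*(w + 1)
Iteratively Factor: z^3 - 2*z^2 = (z)*(z^2 - 2*z) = z*(z - 2)*(z)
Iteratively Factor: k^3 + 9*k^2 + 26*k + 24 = (k + 4)*(k^2 + 5*k + 6) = (k + 2)*(k + 4)*(k + 3)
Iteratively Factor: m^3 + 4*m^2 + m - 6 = (m + 3)*(m^2 + m - 2) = (m - 1)*(m + 3)*(m + 2)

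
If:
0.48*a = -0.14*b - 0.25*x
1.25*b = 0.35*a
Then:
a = -0.481510015408321*x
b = -0.13482280431433*x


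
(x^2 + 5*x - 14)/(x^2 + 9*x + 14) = (x - 2)/(x + 2)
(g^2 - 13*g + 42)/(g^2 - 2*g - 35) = (g - 6)/(g + 5)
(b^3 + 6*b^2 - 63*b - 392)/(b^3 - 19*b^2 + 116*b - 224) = (b^2 + 14*b + 49)/(b^2 - 11*b + 28)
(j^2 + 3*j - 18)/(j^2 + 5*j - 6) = (j - 3)/(j - 1)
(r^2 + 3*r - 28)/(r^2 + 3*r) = (r^2 + 3*r - 28)/(r*(r + 3))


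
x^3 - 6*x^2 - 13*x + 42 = (x - 7)*(x - 2)*(x + 3)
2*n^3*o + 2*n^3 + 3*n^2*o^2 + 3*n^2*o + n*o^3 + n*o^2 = (n + o)*(2*n + o)*(n*o + n)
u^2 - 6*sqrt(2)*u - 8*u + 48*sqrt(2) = (u - 8)*(u - 6*sqrt(2))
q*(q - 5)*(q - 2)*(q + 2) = q^4 - 5*q^3 - 4*q^2 + 20*q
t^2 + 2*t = t*(t + 2)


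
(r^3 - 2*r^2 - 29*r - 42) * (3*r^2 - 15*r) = 3*r^5 - 21*r^4 - 57*r^3 + 309*r^2 + 630*r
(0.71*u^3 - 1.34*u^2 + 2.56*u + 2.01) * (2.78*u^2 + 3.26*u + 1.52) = 1.9738*u^5 - 1.4106*u^4 + 3.8276*u^3 + 11.8966*u^2 + 10.4438*u + 3.0552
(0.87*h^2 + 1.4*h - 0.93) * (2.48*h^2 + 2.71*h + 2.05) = 2.1576*h^4 + 5.8297*h^3 + 3.2711*h^2 + 0.349699999999999*h - 1.9065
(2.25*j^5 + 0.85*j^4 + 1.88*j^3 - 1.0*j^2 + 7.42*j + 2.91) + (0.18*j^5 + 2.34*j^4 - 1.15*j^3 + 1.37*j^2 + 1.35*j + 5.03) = 2.43*j^5 + 3.19*j^4 + 0.73*j^3 + 0.37*j^2 + 8.77*j + 7.94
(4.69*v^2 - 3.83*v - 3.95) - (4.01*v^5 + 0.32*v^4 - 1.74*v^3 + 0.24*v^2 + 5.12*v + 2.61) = -4.01*v^5 - 0.32*v^4 + 1.74*v^3 + 4.45*v^2 - 8.95*v - 6.56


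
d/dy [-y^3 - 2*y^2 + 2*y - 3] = -3*y^2 - 4*y + 2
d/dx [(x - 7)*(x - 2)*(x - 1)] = 3*x^2 - 20*x + 23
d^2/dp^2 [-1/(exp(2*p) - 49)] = 4*(-exp(2*p) - 49)*exp(2*p)/(exp(2*p) - 49)^3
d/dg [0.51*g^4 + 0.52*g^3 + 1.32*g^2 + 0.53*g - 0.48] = 2.04*g^3 + 1.56*g^2 + 2.64*g + 0.53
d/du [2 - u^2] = -2*u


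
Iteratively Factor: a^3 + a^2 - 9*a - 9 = (a + 3)*(a^2 - 2*a - 3) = (a - 3)*(a + 3)*(a + 1)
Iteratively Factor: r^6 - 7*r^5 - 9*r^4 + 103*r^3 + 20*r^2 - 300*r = (r + 2)*(r^5 - 9*r^4 + 9*r^3 + 85*r^2 - 150*r) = (r - 5)*(r + 2)*(r^4 - 4*r^3 - 11*r^2 + 30*r) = (r - 5)^2*(r + 2)*(r^3 + r^2 - 6*r) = r*(r - 5)^2*(r + 2)*(r^2 + r - 6) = r*(r - 5)^2*(r - 2)*(r + 2)*(r + 3)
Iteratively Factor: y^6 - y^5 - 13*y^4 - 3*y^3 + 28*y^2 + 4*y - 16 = (y - 1)*(y^5 - 13*y^3 - 16*y^2 + 12*y + 16) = (y - 1)*(y + 2)*(y^4 - 2*y^3 - 9*y^2 + 2*y + 8) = (y - 1)*(y + 2)^2*(y^3 - 4*y^2 - y + 4) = (y - 1)*(y + 1)*(y + 2)^2*(y^2 - 5*y + 4) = (y - 1)^2*(y + 1)*(y + 2)^2*(y - 4)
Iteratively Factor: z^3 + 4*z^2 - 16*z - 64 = (z - 4)*(z^2 + 8*z + 16) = (z - 4)*(z + 4)*(z + 4)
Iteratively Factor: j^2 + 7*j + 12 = (j + 3)*(j + 4)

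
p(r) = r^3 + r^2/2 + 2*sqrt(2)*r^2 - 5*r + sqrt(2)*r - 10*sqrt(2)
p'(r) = 3*r^2 + r + 4*sqrt(2)*r - 5 + sqrt(2)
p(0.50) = -14.98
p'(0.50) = 0.49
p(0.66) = -14.77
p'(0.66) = 2.11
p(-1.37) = -5.55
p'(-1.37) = -7.07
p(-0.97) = -8.44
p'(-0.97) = -7.22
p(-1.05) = -7.87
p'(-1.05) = -7.27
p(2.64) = 17.99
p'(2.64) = 34.90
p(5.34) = 213.90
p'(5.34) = 117.51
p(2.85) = 25.82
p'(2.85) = 39.75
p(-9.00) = -441.27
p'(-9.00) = 179.50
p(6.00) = 300.17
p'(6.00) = 144.36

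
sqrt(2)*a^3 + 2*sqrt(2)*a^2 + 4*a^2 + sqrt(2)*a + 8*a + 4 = (a + 1)*(a + 2*sqrt(2))*(sqrt(2)*a + sqrt(2))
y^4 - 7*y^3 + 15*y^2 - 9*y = y*(y - 3)^2*(y - 1)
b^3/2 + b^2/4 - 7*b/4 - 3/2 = (b/2 + 1/2)*(b - 2)*(b + 3/2)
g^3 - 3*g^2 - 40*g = g*(g - 8)*(g + 5)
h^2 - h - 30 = (h - 6)*(h + 5)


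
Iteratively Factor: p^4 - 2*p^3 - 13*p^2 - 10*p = (p)*(p^3 - 2*p^2 - 13*p - 10) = p*(p + 1)*(p^2 - 3*p - 10) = p*(p + 1)*(p + 2)*(p - 5)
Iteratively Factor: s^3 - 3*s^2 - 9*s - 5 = (s + 1)*(s^2 - 4*s - 5) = (s + 1)^2*(s - 5)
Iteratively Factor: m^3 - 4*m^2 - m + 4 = (m + 1)*(m^2 - 5*m + 4) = (m - 1)*(m + 1)*(m - 4)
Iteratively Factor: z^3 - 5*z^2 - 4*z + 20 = (z - 5)*(z^2 - 4) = (z - 5)*(z - 2)*(z + 2)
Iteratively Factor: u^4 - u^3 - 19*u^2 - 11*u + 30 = (u + 3)*(u^3 - 4*u^2 - 7*u + 10) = (u - 5)*(u + 3)*(u^2 + u - 2) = (u - 5)*(u + 2)*(u + 3)*(u - 1)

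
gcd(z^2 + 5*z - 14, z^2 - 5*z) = 1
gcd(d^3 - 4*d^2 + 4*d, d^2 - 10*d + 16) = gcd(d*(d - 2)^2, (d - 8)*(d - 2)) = d - 2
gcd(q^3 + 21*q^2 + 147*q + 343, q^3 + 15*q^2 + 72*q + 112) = q + 7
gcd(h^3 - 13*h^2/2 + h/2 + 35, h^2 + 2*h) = h + 2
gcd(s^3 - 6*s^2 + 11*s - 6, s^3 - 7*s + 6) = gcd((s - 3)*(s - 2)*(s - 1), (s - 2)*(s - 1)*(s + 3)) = s^2 - 3*s + 2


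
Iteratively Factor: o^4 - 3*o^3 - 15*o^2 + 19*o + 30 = (o + 3)*(o^3 - 6*o^2 + 3*o + 10) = (o - 2)*(o + 3)*(o^2 - 4*o - 5) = (o - 5)*(o - 2)*(o + 3)*(o + 1)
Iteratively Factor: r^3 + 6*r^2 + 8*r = (r + 4)*(r^2 + 2*r) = (r + 2)*(r + 4)*(r)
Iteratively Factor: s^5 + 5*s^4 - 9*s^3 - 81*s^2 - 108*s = (s - 4)*(s^4 + 9*s^3 + 27*s^2 + 27*s) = s*(s - 4)*(s^3 + 9*s^2 + 27*s + 27) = s*(s - 4)*(s + 3)*(s^2 + 6*s + 9) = s*(s - 4)*(s + 3)^2*(s + 3)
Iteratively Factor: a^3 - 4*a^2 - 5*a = (a - 5)*(a^2 + a) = a*(a - 5)*(a + 1)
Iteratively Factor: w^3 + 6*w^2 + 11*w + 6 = (w + 2)*(w^2 + 4*w + 3) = (w + 1)*(w + 2)*(w + 3)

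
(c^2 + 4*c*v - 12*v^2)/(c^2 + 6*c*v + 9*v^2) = (c^2 + 4*c*v - 12*v^2)/(c^2 + 6*c*v + 9*v^2)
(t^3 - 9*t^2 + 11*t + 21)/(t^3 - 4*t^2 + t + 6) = (t - 7)/(t - 2)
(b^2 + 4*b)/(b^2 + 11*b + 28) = b/(b + 7)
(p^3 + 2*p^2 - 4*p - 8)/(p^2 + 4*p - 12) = (p^2 + 4*p + 4)/(p + 6)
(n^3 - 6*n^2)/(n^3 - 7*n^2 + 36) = n^2/(n^2 - n - 6)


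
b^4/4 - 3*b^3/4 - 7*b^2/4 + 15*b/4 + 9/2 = (b/4 + 1/2)*(b - 3)^2*(b + 1)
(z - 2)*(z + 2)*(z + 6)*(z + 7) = z^4 + 13*z^3 + 38*z^2 - 52*z - 168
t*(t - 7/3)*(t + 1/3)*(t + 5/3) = t^4 - t^3/3 - 37*t^2/9 - 35*t/27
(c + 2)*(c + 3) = c^2 + 5*c + 6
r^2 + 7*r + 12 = (r + 3)*(r + 4)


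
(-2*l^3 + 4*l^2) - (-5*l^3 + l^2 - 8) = 3*l^3 + 3*l^2 + 8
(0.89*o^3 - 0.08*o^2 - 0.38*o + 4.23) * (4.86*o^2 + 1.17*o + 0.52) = 4.3254*o^5 + 0.6525*o^4 - 1.4776*o^3 + 20.0716*o^2 + 4.7515*o + 2.1996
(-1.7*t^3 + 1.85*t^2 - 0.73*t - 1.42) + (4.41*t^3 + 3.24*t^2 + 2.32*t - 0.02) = 2.71*t^3 + 5.09*t^2 + 1.59*t - 1.44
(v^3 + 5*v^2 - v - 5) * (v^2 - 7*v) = v^5 - 2*v^4 - 36*v^3 + 2*v^2 + 35*v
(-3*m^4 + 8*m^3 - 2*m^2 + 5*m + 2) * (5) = -15*m^4 + 40*m^3 - 10*m^2 + 25*m + 10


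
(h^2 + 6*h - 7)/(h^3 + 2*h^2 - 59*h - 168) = (h - 1)/(h^2 - 5*h - 24)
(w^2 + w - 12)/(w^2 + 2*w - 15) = (w + 4)/(w + 5)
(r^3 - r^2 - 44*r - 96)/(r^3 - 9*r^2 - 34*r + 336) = (r^2 + 7*r + 12)/(r^2 - r - 42)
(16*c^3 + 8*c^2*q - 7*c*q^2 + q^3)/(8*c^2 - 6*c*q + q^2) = (-4*c^2 - 3*c*q + q^2)/(-2*c + q)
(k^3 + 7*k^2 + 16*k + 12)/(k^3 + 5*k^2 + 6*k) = (k + 2)/k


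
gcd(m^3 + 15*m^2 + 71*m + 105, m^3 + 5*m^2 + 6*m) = m + 3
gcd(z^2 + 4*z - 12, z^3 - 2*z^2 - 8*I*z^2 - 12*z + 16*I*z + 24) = z - 2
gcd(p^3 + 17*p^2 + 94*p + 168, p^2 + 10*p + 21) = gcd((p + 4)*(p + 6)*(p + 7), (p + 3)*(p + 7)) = p + 7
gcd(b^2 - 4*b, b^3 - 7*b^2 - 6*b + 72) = b - 4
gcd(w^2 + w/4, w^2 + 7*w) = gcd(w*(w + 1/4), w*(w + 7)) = w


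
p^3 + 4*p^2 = p^2*(p + 4)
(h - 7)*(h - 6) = h^2 - 13*h + 42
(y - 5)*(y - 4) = y^2 - 9*y + 20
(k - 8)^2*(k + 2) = k^3 - 14*k^2 + 32*k + 128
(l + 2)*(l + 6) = l^2 + 8*l + 12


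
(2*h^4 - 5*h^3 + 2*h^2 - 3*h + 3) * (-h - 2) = -2*h^5 + h^4 + 8*h^3 - h^2 + 3*h - 6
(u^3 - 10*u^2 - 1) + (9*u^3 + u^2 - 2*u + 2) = 10*u^3 - 9*u^2 - 2*u + 1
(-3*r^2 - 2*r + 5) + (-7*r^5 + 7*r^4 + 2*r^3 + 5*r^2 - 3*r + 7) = -7*r^5 + 7*r^4 + 2*r^3 + 2*r^2 - 5*r + 12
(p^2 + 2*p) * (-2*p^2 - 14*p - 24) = -2*p^4 - 18*p^3 - 52*p^2 - 48*p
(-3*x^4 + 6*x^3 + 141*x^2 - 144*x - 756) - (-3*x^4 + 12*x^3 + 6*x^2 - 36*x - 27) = -6*x^3 + 135*x^2 - 108*x - 729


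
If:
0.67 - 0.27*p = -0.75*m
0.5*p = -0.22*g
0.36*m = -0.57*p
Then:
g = -1.04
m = -0.73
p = 0.46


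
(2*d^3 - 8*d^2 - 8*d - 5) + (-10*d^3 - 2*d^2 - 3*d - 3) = -8*d^3 - 10*d^2 - 11*d - 8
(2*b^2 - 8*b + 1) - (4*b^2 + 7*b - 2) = -2*b^2 - 15*b + 3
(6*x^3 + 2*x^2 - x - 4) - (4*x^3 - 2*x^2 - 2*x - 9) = 2*x^3 + 4*x^2 + x + 5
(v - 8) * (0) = 0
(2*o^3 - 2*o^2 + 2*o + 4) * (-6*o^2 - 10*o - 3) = -12*o^5 - 8*o^4 + 2*o^3 - 38*o^2 - 46*o - 12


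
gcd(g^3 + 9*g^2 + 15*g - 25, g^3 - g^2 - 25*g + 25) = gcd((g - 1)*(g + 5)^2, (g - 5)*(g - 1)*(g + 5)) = g^2 + 4*g - 5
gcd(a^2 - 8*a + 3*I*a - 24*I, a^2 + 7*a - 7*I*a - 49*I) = 1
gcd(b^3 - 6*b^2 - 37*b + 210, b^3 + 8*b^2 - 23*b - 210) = b^2 + b - 30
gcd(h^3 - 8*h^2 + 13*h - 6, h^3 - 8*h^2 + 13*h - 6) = h^3 - 8*h^2 + 13*h - 6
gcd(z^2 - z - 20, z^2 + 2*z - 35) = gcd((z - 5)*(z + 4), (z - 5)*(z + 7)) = z - 5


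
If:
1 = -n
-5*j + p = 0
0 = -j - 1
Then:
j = -1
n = -1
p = -5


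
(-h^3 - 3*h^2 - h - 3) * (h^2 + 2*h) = -h^5 - 5*h^4 - 7*h^3 - 5*h^2 - 6*h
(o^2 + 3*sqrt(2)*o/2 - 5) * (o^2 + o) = o^4 + o^3 + 3*sqrt(2)*o^3/2 - 5*o^2 + 3*sqrt(2)*o^2/2 - 5*o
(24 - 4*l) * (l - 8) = -4*l^2 + 56*l - 192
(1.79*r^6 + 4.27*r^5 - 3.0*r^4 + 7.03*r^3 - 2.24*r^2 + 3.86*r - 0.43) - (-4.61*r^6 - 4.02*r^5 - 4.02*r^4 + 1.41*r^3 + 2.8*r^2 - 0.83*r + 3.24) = 6.4*r^6 + 8.29*r^5 + 1.02*r^4 + 5.62*r^3 - 5.04*r^2 + 4.69*r - 3.67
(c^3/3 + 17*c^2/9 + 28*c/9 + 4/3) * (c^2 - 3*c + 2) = c^5/3 + 8*c^4/9 - 17*c^3/9 - 38*c^2/9 + 20*c/9 + 8/3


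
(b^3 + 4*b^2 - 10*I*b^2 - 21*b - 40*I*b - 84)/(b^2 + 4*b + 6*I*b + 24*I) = (b^2 - 10*I*b - 21)/(b + 6*I)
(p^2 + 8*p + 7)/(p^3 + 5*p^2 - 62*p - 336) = (p + 1)/(p^2 - 2*p - 48)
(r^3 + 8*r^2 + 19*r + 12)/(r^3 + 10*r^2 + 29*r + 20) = (r + 3)/(r + 5)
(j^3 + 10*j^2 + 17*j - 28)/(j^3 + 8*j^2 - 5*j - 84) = (j - 1)/(j - 3)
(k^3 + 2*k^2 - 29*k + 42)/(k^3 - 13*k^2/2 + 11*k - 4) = 2*(k^2 + 4*k - 21)/(2*k^2 - 9*k + 4)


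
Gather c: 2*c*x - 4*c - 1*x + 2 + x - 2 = c*(2*x - 4)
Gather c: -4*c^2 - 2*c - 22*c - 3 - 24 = -4*c^2 - 24*c - 27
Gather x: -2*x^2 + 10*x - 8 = -2*x^2 + 10*x - 8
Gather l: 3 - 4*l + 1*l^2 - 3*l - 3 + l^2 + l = 2*l^2 - 6*l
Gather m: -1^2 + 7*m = 7*m - 1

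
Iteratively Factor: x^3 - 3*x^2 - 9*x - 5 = (x + 1)*(x^2 - 4*x - 5) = (x + 1)^2*(x - 5)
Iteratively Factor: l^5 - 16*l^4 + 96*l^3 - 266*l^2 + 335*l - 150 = (l - 2)*(l^4 - 14*l^3 + 68*l^2 - 130*l + 75) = (l - 2)*(l - 1)*(l^3 - 13*l^2 + 55*l - 75) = (l - 5)*(l - 2)*(l - 1)*(l^2 - 8*l + 15) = (l - 5)*(l - 3)*(l - 2)*(l - 1)*(l - 5)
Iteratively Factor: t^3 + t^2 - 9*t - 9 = (t - 3)*(t^2 + 4*t + 3) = (t - 3)*(t + 3)*(t + 1)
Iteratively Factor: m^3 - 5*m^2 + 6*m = (m)*(m^2 - 5*m + 6) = m*(m - 3)*(m - 2)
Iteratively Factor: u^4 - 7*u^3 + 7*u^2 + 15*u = (u + 1)*(u^3 - 8*u^2 + 15*u) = (u - 5)*(u + 1)*(u^2 - 3*u) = u*(u - 5)*(u + 1)*(u - 3)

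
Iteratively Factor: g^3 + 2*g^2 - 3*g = (g - 1)*(g^2 + 3*g) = g*(g - 1)*(g + 3)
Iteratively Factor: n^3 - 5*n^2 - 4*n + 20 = (n - 5)*(n^2 - 4) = (n - 5)*(n - 2)*(n + 2)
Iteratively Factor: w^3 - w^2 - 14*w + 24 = (w + 4)*(w^2 - 5*w + 6) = (w - 3)*(w + 4)*(w - 2)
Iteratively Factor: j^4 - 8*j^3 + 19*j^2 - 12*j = (j)*(j^3 - 8*j^2 + 19*j - 12) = j*(j - 4)*(j^2 - 4*j + 3) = j*(j - 4)*(j - 1)*(j - 3)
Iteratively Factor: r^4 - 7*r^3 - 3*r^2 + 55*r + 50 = (r + 1)*(r^3 - 8*r^2 + 5*r + 50) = (r - 5)*(r + 1)*(r^2 - 3*r - 10) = (r - 5)^2*(r + 1)*(r + 2)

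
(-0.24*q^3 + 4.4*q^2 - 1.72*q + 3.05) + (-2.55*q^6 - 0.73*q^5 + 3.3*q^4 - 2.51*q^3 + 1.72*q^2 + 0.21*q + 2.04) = -2.55*q^6 - 0.73*q^5 + 3.3*q^4 - 2.75*q^3 + 6.12*q^2 - 1.51*q + 5.09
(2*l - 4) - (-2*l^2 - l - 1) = 2*l^2 + 3*l - 3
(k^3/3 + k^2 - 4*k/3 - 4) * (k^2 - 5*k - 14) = k^5/3 - 2*k^4/3 - 11*k^3 - 34*k^2/3 + 116*k/3 + 56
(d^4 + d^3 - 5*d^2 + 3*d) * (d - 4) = d^5 - 3*d^4 - 9*d^3 + 23*d^2 - 12*d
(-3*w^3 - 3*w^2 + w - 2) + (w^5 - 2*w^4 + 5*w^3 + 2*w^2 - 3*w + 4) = w^5 - 2*w^4 + 2*w^3 - w^2 - 2*w + 2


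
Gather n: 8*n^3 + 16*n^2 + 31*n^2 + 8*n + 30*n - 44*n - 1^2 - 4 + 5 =8*n^3 + 47*n^2 - 6*n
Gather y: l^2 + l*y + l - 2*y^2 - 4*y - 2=l^2 + l - 2*y^2 + y*(l - 4) - 2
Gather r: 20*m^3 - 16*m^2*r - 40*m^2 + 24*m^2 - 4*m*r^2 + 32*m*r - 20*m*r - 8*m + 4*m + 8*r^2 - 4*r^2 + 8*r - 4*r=20*m^3 - 16*m^2 - 4*m + r^2*(4 - 4*m) + r*(-16*m^2 + 12*m + 4)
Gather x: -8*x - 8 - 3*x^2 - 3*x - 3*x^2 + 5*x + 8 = -6*x^2 - 6*x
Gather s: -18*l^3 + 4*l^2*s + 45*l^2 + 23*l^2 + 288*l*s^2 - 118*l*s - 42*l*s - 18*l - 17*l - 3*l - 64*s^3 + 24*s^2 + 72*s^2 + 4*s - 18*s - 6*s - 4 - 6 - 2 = -18*l^3 + 68*l^2 - 38*l - 64*s^3 + s^2*(288*l + 96) + s*(4*l^2 - 160*l - 20) - 12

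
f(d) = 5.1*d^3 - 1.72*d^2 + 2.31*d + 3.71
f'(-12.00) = 2246.79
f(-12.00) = -9084.49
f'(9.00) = 1210.65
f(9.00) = 3603.08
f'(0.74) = 8.14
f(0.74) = 6.54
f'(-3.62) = 215.26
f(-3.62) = -269.13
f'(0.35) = 2.98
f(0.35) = 4.53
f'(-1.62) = 48.04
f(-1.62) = -26.23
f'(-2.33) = 93.39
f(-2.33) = -75.52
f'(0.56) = 5.18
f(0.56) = 5.36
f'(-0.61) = 10.10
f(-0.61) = 0.50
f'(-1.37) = 35.74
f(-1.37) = -15.80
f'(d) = 15.3*d^2 - 3.44*d + 2.31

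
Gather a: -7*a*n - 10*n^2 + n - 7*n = -7*a*n - 10*n^2 - 6*n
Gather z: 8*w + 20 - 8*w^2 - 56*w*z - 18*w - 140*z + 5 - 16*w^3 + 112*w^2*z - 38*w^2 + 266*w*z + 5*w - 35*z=-16*w^3 - 46*w^2 - 5*w + z*(112*w^2 + 210*w - 175) + 25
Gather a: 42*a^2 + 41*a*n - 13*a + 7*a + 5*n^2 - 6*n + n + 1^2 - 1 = 42*a^2 + a*(41*n - 6) + 5*n^2 - 5*n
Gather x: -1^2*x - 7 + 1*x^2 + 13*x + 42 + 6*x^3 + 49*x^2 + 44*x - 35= 6*x^3 + 50*x^2 + 56*x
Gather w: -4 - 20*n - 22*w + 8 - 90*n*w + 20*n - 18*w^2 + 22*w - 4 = -90*n*w - 18*w^2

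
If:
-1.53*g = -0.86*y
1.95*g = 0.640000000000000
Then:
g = 0.33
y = 0.58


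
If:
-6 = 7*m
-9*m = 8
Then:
No Solution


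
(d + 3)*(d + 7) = d^2 + 10*d + 21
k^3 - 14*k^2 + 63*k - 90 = (k - 6)*(k - 5)*(k - 3)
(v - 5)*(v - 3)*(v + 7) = v^3 - v^2 - 41*v + 105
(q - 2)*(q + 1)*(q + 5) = q^3 + 4*q^2 - 7*q - 10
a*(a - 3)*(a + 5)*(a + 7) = a^4 + 9*a^3 - a^2 - 105*a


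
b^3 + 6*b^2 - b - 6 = (b - 1)*(b + 1)*(b + 6)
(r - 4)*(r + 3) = r^2 - r - 12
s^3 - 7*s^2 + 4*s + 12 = (s - 6)*(s - 2)*(s + 1)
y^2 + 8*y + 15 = (y + 3)*(y + 5)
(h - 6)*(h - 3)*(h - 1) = h^3 - 10*h^2 + 27*h - 18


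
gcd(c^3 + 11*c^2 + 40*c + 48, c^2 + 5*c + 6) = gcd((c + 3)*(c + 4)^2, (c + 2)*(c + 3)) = c + 3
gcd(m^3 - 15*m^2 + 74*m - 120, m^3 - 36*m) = m - 6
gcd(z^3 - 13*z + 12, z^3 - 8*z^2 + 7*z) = z - 1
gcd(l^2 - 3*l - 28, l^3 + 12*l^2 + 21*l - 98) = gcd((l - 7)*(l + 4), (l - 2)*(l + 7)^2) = 1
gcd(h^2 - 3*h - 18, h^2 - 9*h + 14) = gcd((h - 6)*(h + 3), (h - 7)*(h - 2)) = 1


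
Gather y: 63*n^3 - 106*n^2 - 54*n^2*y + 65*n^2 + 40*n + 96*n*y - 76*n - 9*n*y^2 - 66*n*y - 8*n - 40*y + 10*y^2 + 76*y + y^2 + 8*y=63*n^3 - 41*n^2 - 44*n + y^2*(11 - 9*n) + y*(-54*n^2 + 30*n + 44)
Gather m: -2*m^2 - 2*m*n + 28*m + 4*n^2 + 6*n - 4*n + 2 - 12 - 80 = -2*m^2 + m*(28 - 2*n) + 4*n^2 + 2*n - 90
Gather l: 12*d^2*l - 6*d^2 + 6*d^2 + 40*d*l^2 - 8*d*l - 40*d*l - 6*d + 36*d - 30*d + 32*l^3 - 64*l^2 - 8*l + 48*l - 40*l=32*l^3 + l^2*(40*d - 64) + l*(12*d^2 - 48*d)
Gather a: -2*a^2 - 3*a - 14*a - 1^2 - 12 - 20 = -2*a^2 - 17*a - 33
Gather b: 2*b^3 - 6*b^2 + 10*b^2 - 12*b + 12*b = 2*b^3 + 4*b^2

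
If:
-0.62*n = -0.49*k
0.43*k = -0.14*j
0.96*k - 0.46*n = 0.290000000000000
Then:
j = -1.49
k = 0.49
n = 0.38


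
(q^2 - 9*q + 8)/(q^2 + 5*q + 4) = (q^2 - 9*q + 8)/(q^2 + 5*q + 4)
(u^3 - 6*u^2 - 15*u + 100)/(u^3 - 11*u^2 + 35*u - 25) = (u + 4)/(u - 1)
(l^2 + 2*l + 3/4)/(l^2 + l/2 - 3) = (4*l^2 + 8*l + 3)/(2*(2*l^2 + l - 6))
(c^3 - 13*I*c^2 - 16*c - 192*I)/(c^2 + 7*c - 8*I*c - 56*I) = (c^2 - 5*I*c + 24)/(c + 7)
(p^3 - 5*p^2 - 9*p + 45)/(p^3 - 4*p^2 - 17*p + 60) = (p + 3)/(p + 4)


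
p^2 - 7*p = p*(p - 7)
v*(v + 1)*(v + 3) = v^3 + 4*v^2 + 3*v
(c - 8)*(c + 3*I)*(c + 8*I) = c^3 - 8*c^2 + 11*I*c^2 - 24*c - 88*I*c + 192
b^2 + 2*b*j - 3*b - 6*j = (b - 3)*(b + 2*j)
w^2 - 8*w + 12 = (w - 6)*(w - 2)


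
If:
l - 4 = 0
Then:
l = 4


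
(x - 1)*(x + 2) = x^2 + x - 2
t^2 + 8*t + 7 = (t + 1)*(t + 7)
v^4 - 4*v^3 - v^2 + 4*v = v*(v - 4)*(v - 1)*(v + 1)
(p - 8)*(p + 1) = p^2 - 7*p - 8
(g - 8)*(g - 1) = g^2 - 9*g + 8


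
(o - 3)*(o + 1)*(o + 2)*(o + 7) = o^4 + 7*o^3 - 7*o^2 - 55*o - 42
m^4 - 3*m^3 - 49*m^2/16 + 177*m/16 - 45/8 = (m - 3)*(m - 5/4)*(m - 3/4)*(m + 2)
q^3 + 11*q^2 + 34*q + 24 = (q + 1)*(q + 4)*(q + 6)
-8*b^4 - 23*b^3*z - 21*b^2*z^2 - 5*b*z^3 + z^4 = (-8*b + z)*(b + z)^3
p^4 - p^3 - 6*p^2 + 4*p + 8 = (p - 2)^2*(p + 1)*(p + 2)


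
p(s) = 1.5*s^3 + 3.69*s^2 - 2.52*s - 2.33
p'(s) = 4.5*s^2 + 7.38*s - 2.52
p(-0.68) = 0.62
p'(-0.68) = -5.46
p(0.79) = -1.28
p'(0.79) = 6.12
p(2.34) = 31.20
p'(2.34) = 39.39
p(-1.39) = 4.27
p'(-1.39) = -4.08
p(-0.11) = -2.01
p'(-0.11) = -3.28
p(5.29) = 309.65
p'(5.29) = 162.45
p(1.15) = 1.93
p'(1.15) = 11.92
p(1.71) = 11.65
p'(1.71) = 23.26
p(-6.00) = -178.37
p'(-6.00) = 115.20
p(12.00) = 3090.79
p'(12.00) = 734.04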